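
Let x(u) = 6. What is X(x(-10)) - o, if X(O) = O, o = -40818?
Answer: 40824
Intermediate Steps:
X(x(-10)) - o = 6 - 1*(-40818) = 6 + 40818 = 40824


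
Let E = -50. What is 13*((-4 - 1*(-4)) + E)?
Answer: -650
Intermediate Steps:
13*((-4 - 1*(-4)) + E) = 13*((-4 - 1*(-4)) - 50) = 13*((-4 + 4) - 50) = 13*(0 - 50) = 13*(-50) = -650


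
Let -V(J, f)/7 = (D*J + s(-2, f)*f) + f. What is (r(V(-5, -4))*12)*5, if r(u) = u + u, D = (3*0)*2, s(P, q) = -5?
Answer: -13440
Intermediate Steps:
D = 0 (D = 0*2 = 0)
V(J, f) = 28*f (V(J, f) = -7*((0*J - 5*f) + f) = -7*((0 - 5*f) + f) = -7*(-5*f + f) = -(-28)*f = 28*f)
r(u) = 2*u
(r(V(-5, -4))*12)*5 = ((2*(28*(-4)))*12)*5 = ((2*(-112))*12)*5 = -224*12*5 = -2688*5 = -13440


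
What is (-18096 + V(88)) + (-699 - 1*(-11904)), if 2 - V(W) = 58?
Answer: -6947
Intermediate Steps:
V(W) = -56 (V(W) = 2 - 1*58 = 2 - 58 = -56)
(-18096 + V(88)) + (-699 - 1*(-11904)) = (-18096 - 56) + (-699 - 1*(-11904)) = -18152 + (-699 + 11904) = -18152 + 11205 = -6947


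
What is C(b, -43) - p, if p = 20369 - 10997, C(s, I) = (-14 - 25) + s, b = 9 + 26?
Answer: -9376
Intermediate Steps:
b = 35
C(s, I) = -39 + s
p = 9372
C(b, -43) - p = (-39 + 35) - 1*9372 = -4 - 9372 = -9376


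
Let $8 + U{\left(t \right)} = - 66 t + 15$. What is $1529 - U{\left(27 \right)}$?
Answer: $3304$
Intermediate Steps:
$U{\left(t \right)} = 7 - 66 t$ ($U{\left(t \right)} = -8 - \left(-15 + 66 t\right) = 7 - 66 t$)
$1529 - U{\left(27 \right)} = 1529 - \left(7 - 1782\right) = 1529 - -1775 = 1529 + 1775 = 3304$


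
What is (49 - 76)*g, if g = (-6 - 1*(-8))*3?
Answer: -162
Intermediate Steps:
g = 6 (g = (-6 + 8)*3 = 2*3 = 6)
(49 - 76)*g = (49 - 76)*6 = -27*6 = -162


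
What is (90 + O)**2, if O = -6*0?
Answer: 8100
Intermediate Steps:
O = 0
(90 + O)**2 = (90 + 0)**2 = 90**2 = 8100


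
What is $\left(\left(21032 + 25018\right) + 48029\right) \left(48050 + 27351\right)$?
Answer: $7093650679$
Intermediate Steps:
$\left(\left(21032 + 25018\right) + 48029\right) \left(48050 + 27351\right) = \left(46050 + 48029\right) 75401 = 94079 \cdot 75401 = 7093650679$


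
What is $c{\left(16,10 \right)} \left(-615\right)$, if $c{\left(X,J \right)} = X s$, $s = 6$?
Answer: $-59040$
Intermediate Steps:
$c{\left(X,J \right)} = 6 X$ ($c{\left(X,J \right)} = X 6 = 6 X$)
$c{\left(16,10 \right)} \left(-615\right) = 6 \cdot 16 \left(-615\right) = 96 \left(-615\right) = -59040$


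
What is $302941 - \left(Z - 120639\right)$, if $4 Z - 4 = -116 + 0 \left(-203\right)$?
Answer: $423608$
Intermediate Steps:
$Z = -28$ ($Z = 1 + \frac{-116 + 0 \left(-203\right)}{4} = 1 + \frac{-116 + 0}{4} = 1 + \frac{1}{4} \left(-116\right) = 1 - 29 = -28$)
$302941 - \left(Z - 120639\right) = 302941 - \left(-28 - 120639\right) = 302941 - -120667 = 302941 + 120667 = 423608$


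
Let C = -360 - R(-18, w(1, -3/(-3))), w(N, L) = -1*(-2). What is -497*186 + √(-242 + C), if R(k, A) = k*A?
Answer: -92442 + I*√566 ≈ -92442.0 + 23.791*I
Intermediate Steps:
w(N, L) = 2
R(k, A) = A*k
C = -324 (C = -360 - 2*(-18) = -360 - 1*(-36) = -360 + 36 = -324)
-497*186 + √(-242 + C) = -497*186 + √(-242 - 324) = -92442 + √(-566) = -92442 + I*√566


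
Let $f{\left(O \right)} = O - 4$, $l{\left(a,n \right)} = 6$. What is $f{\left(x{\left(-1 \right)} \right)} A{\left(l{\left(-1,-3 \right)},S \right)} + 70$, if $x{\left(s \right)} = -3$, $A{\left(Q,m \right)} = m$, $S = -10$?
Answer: $140$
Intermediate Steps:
$f{\left(O \right)} = -4 + O$ ($f{\left(O \right)} = O - 4 = -4 + O$)
$f{\left(x{\left(-1 \right)} \right)} A{\left(l{\left(-1,-3 \right)},S \right)} + 70 = \left(-4 - 3\right) \left(-10\right) + 70 = \left(-7\right) \left(-10\right) + 70 = 70 + 70 = 140$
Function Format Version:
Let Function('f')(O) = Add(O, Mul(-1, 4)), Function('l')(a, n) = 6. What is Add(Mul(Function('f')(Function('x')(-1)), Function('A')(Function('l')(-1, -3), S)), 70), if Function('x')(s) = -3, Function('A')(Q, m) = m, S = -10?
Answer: 140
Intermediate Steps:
Function('f')(O) = Add(-4, O) (Function('f')(O) = Add(O, -4) = Add(-4, O))
Add(Mul(Function('f')(Function('x')(-1)), Function('A')(Function('l')(-1, -3), S)), 70) = Add(Mul(Add(-4, -3), -10), 70) = Add(Mul(-7, -10), 70) = Add(70, 70) = 140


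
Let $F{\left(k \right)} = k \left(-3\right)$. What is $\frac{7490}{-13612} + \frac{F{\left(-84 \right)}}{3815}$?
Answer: $- \frac{1796009}{3709270} \approx -0.48419$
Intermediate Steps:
$F{\left(k \right)} = - 3 k$
$\frac{7490}{-13612} + \frac{F{\left(-84 \right)}}{3815} = \frac{7490}{-13612} + \frac{\left(-3\right) \left(-84\right)}{3815} = 7490 \left(- \frac{1}{13612}\right) + 252 \cdot \frac{1}{3815} = - \frac{3745}{6806} + \frac{36}{545} = - \frac{1796009}{3709270}$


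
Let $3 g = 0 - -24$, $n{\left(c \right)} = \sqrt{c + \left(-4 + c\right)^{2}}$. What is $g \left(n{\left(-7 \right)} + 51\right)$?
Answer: $408 + 8 \sqrt{114} \approx 493.42$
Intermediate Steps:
$g = 8$ ($g = \frac{0 - -24}{3} = \frac{0 + 24}{3} = \frac{1}{3} \cdot 24 = 8$)
$g \left(n{\left(-7 \right)} + 51\right) = 8 \left(\sqrt{-7 + \left(-4 - 7\right)^{2}} + 51\right) = 8 \left(\sqrt{-7 + \left(-11\right)^{2}} + 51\right) = 8 \left(\sqrt{-7 + 121} + 51\right) = 8 \left(\sqrt{114} + 51\right) = 8 \left(51 + \sqrt{114}\right) = 408 + 8 \sqrt{114}$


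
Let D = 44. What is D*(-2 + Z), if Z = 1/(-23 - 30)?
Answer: -4708/53 ≈ -88.830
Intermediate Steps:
Z = -1/53 (Z = 1/(-53) = -1/53 ≈ -0.018868)
D*(-2 + Z) = 44*(-2 - 1/53) = 44*(-107/53) = -4708/53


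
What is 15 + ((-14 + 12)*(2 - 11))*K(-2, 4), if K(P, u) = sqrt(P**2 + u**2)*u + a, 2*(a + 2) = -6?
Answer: -75 + 144*sqrt(5) ≈ 246.99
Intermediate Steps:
a = -5 (a = -2 + (1/2)*(-6) = -2 - 3 = -5)
K(P, u) = -5 + u*sqrt(P**2 + u**2) (K(P, u) = sqrt(P**2 + u**2)*u - 5 = u*sqrt(P**2 + u**2) - 5 = -5 + u*sqrt(P**2 + u**2))
15 + ((-14 + 12)*(2 - 11))*K(-2, 4) = 15 + ((-14 + 12)*(2 - 11))*(-5 + 4*sqrt((-2)**2 + 4**2)) = 15 + (-2*(-9))*(-5 + 4*sqrt(4 + 16)) = 15 + 18*(-5 + 4*sqrt(20)) = 15 + 18*(-5 + 4*(2*sqrt(5))) = 15 + 18*(-5 + 8*sqrt(5)) = 15 + (-90 + 144*sqrt(5)) = -75 + 144*sqrt(5)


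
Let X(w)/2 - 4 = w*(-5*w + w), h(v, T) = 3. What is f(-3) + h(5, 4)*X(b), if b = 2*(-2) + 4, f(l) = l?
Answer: 21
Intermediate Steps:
b = 0 (b = -4 + 4 = 0)
X(w) = 8 - 8*w**2 (X(w) = 8 + 2*(w*(-5*w + w)) = 8 + 2*(w*(-4*w)) = 8 + 2*(-4*w**2) = 8 - 8*w**2)
f(-3) + h(5, 4)*X(b) = -3 + 3*(8 - 8*0**2) = -3 + 3*(8 - 8*0) = -3 + 3*(8 + 0) = -3 + 3*8 = -3 + 24 = 21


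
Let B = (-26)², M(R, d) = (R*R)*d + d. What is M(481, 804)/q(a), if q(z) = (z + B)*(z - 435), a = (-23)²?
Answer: 93007524/56635 ≈ 1642.2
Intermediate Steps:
M(R, d) = d + d*R² (M(R, d) = R²*d + d = d*R² + d = d + d*R²)
a = 529
B = 676
q(z) = (-435 + z)*(676 + z) (q(z) = (z + 676)*(z - 435) = (676 + z)*(-435 + z) = (-435 + z)*(676 + z))
M(481, 804)/q(a) = (804*(1 + 481²))/(-294060 + 529² + 241*529) = (804*(1 + 231361))/(-294060 + 279841 + 127489) = (804*231362)/113270 = 186015048*(1/113270) = 93007524/56635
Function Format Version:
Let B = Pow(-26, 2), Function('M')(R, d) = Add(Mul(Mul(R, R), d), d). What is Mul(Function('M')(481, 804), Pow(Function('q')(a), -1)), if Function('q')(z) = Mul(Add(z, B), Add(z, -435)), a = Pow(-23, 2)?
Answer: Rational(93007524, 56635) ≈ 1642.2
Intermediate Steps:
Function('M')(R, d) = Add(d, Mul(d, Pow(R, 2))) (Function('M')(R, d) = Add(Mul(Pow(R, 2), d), d) = Add(Mul(d, Pow(R, 2)), d) = Add(d, Mul(d, Pow(R, 2))))
a = 529
B = 676
Function('q')(z) = Mul(Add(-435, z), Add(676, z)) (Function('q')(z) = Mul(Add(z, 676), Add(z, -435)) = Mul(Add(676, z), Add(-435, z)) = Mul(Add(-435, z), Add(676, z)))
Mul(Function('M')(481, 804), Pow(Function('q')(a), -1)) = Mul(Mul(804, Add(1, Pow(481, 2))), Pow(Add(-294060, Pow(529, 2), Mul(241, 529)), -1)) = Mul(Mul(804, Add(1, 231361)), Pow(Add(-294060, 279841, 127489), -1)) = Mul(Mul(804, 231362), Pow(113270, -1)) = Mul(186015048, Rational(1, 113270)) = Rational(93007524, 56635)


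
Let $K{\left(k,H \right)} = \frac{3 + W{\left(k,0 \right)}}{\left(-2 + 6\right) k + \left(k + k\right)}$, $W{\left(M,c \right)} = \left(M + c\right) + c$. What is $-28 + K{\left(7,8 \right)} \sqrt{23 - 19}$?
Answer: $- \frac{578}{21} \approx -27.524$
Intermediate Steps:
$W{\left(M,c \right)} = M + 2 c$
$K{\left(k,H \right)} = \frac{3 + k}{6 k}$ ($K{\left(k,H \right)} = \frac{3 + \left(k + 2 \cdot 0\right)}{\left(-2 + 6\right) k + \left(k + k\right)} = \frac{3 + \left(k + 0\right)}{4 k + 2 k} = \frac{3 + k}{6 k}$)
$-28 + K{\left(7,8 \right)} \sqrt{23 - 19} = -28 + \frac{3 + 7}{6 \cdot 7} \sqrt{23 - 19} = -28 + \frac{1}{6} \cdot \frac{1}{7} \cdot 10 \sqrt{4} = -28 + \frac{5}{21} \cdot 2 = -28 + \frac{10}{21} = - \frac{578}{21}$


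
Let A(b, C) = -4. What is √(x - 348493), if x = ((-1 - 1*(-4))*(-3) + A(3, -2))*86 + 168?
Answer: 3*I*√38827 ≈ 591.14*I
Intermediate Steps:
x = -950 (x = ((-1 - 1*(-4))*(-3) - 4)*86 + 168 = ((-1 + 4)*(-3) - 4)*86 + 168 = (3*(-3) - 4)*86 + 168 = (-9 - 4)*86 + 168 = -13*86 + 168 = -1118 + 168 = -950)
√(x - 348493) = √(-950 - 348493) = √(-349443) = 3*I*√38827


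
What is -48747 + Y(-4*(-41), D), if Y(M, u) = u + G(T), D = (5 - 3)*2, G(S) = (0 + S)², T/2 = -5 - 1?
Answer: -48599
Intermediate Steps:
T = -12 (T = 2*(-5 - 1) = 2*(-6) = -12)
G(S) = S²
D = 4 (D = 2*2 = 4)
Y(M, u) = 144 + u (Y(M, u) = u + (-12)² = u + 144 = 144 + u)
-48747 + Y(-4*(-41), D) = -48747 + (144 + 4) = -48747 + 148 = -48599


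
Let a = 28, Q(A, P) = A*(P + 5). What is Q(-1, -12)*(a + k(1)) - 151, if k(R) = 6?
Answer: 87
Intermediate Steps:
Q(A, P) = A*(5 + P)
Q(-1, -12)*(a + k(1)) - 151 = (-(5 - 12))*(28 + 6) - 151 = -1*(-7)*34 - 151 = 7*34 - 151 = 238 - 151 = 87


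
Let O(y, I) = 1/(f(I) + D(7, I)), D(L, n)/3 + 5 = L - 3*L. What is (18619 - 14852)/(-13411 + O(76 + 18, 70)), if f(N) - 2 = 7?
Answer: -180816/643729 ≈ -0.28089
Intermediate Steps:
f(N) = 9 (f(N) = 2 + 7 = 9)
D(L, n) = -15 - 6*L (D(L, n) = -15 + 3*(L - 3*L) = -15 + 3*(-2*L) = -15 - 6*L)
O(y, I) = -1/48 (O(y, I) = 1/(9 + (-15 - 6*7)) = 1/(9 + (-15 - 42)) = 1/(9 - 57) = 1/(-48) = -1/48)
(18619 - 14852)/(-13411 + O(76 + 18, 70)) = (18619 - 14852)/(-13411 - 1/48) = 3767/(-643729/48) = 3767*(-48/643729) = -180816/643729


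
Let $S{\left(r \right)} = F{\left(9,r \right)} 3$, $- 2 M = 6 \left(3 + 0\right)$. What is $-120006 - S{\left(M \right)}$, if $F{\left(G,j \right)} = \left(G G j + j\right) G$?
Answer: $-100080$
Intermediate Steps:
$F{\left(G,j \right)} = G \left(j + j G^{2}\right)$ ($F{\left(G,j \right)} = \left(G^{2} j + j\right) G = \left(j G^{2} + j\right) G = \left(j + j G^{2}\right) G = G \left(j + j G^{2}\right)$)
$M = -9$ ($M = - \frac{6 \left(3 + 0\right)}{2} = - \frac{6 \cdot 3}{2} = \left(- \frac{1}{2}\right) 18 = -9$)
$S{\left(r \right)} = 2214 r$ ($S{\left(r \right)} = 9 r \left(1 + 9^{2}\right) 3 = 9 r \left(1 + 81\right) 3 = 9 r 82 \cdot 3 = 738 r 3 = 2214 r$)
$-120006 - S{\left(M \right)} = -120006 - 2214 \left(-9\right) = -120006 - -19926 = -120006 + 19926 = -100080$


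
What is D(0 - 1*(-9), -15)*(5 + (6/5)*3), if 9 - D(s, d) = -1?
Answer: 86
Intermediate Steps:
D(s, d) = 10 (D(s, d) = 9 - 1*(-1) = 9 + 1 = 10)
D(0 - 1*(-9), -15)*(5 + (6/5)*3) = 10*(5 + (6/5)*3) = 10*(5 + 18/5) = 10*(43/5) = 86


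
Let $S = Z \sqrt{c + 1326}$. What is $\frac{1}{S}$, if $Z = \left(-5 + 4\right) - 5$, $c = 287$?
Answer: $- \frac{\sqrt{1613}}{9678} \approx -0.0041498$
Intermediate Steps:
$Z = -6$ ($Z = -1 - 5 = -6$)
$S = - 6 \sqrt{1613}$ ($S = - 6 \sqrt{287 + 1326} = - 6 \sqrt{1613} \approx -240.97$)
$\frac{1}{S} = \frac{1}{\left(-6\right) \sqrt{1613}} = - \frac{\sqrt{1613}}{9678}$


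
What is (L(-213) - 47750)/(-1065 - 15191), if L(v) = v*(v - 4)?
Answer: 1529/16256 ≈ 0.094058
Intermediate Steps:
L(v) = v*(-4 + v)
(L(-213) - 47750)/(-1065 - 15191) = (-213*(-4 - 213) - 47750)/(-1065 - 15191) = (-213*(-217) - 47750)/(-16256) = (46221 - 47750)*(-1/16256) = -1529*(-1/16256) = 1529/16256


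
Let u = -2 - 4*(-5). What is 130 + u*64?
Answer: 1282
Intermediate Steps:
u = 18 (u = -2 + 20 = 18)
130 + u*64 = 130 + 18*64 = 130 + 1152 = 1282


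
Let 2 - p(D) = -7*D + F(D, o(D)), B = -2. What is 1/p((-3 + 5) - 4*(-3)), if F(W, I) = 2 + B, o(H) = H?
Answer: 1/100 ≈ 0.010000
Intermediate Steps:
F(W, I) = 0 (F(W, I) = 2 - 2 = 0)
p(D) = 2 + 7*D (p(D) = 2 - (-7*D + 0) = 2 - (-7)*D = 2 + 7*D)
1/p((-3 + 5) - 4*(-3)) = 1/(2 + 7*((-3 + 5) - 4*(-3))) = 1/(2 + 7*(2 + 12)) = 1/(2 + 7*14) = 1/(2 + 98) = 1/100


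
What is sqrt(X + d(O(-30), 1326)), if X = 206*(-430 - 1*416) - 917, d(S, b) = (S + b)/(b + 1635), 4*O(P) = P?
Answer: I*sqrt(75852069258)/658 ≈ 418.56*I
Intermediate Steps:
O(P) = P/4
d(S, b) = (S + b)/(1635 + b)
X = -175193 (X = 206*(-430 - 416) - 917 = 206*(-846) - 917 = -174276 - 917 = -175193)
sqrt(X + d(O(-30), 1326)) = sqrt(-175193 + ((1/4)*(-30) + 1326)/(1635 + 1326)) = sqrt(-175193 + (-15/2 + 1326)/2961) = sqrt(-175193 + (1/2961)*(2637/2)) = sqrt(-175193 + 293/658) = sqrt(-115276701/658) = I*sqrt(75852069258)/658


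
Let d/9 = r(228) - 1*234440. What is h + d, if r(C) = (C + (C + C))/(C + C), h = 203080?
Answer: -3813733/2 ≈ -1.9069e+6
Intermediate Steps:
r(C) = 3/2 (r(C) = (C + 2*C)/((2*C)) = (3*C)*(1/(2*C)) = 3/2)
d = -4219893/2 (d = 9*(3/2 - 1*234440) = 9*(3/2 - 234440) = 9*(-468877/2) = -4219893/2 ≈ -2.1099e+6)
h + d = 203080 - 4219893/2 = -3813733/2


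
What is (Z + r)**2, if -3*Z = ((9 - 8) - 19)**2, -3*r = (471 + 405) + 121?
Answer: 1745041/9 ≈ 1.9389e+5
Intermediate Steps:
r = -997/3 (r = -((471 + 405) + 121)/3 = -(876 + 121)/3 = -1/3*997 = -997/3 ≈ -332.33)
Z = -108 (Z = -((9 - 8) - 19)**2/3 = -(1 - 19)**2/3 = -1/3*(-18)**2 = -1/3*324 = -108)
(Z + r)**2 = (-108 - 997/3)**2 = (-1321/3)**2 = 1745041/9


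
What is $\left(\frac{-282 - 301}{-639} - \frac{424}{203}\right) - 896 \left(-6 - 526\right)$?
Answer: $\frac{61832309237}{129717} \approx 4.7667 \cdot 10^{5}$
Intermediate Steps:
$\left(\frac{-282 - 301}{-639} - \frac{424}{203}\right) - 896 \left(-6 - 526\right) = \left(\left(-282 - 301\right) \left(- \frac{1}{639}\right) - \frac{424}{203}\right) - 896 \left(-6 - 526\right) = \left(\left(-583\right) \left(- \frac{1}{639}\right) - \frac{424}{203}\right) - -476672 = \left(\frac{583}{639} - \frac{424}{203}\right) + 476672 = - \frac{152587}{129717} + 476672 = \frac{61832309237}{129717}$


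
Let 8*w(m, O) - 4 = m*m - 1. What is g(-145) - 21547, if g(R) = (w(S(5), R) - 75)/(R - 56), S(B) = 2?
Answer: -34646983/1608 ≈ -21547.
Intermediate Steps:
w(m, O) = 3/8 + m**2/8 (w(m, O) = 1/2 + (m*m - 1)/8 = 1/2 + (m**2 - 1)/8 = 1/2 + (-1 + m**2)/8 = 1/2 + (-1/8 + m**2/8) = 3/8 + m**2/8)
g(R) = -593/(8*(-56 + R)) (g(R) = ((3/8 + (1/8)*2**2) - 75)/(R - 56) = ((3/8 + (1/8)*4) - 75)/(-56 + R) = ((3/8 + 1/2) - 75)/(-56 + R) = (7/8 - 75)/(-56 + R) = -593/(8*(-56 + R)))
g(-145) - 21547 = -593/(-448 + 8*(-145)) - 21547 = -593/(-448 - 1160) - 21547 = -593/(-1608) - 21547 = -593*(-1/1608) - 21547 = 593/1608 - 21547 = -34646983/1608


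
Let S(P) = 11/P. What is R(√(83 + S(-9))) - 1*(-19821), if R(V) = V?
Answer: 19821 + 4*√46/3 ≈ 19830.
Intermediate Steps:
R(√(83 + S(-9))) - 1*(-19821) = √(83 + 11/(-9)) - 1*(-19821) = √(83 + 11*(-⅑)) + 19821 = √(83 - 11/9) + 19821 = √(736/9) + 19821 = 4*√46/3 + 19821 = 19821 + 4*√46/3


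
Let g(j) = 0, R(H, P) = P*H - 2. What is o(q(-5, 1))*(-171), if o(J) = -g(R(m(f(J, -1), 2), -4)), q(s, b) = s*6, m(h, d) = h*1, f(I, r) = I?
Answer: 0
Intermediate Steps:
m(h, d) = h
R(H, P) = -2 + H*P (R(H, P) = H*P - 2 = -2 + H*P)
q(s, b) = 6*s
o(J) = 0 (o(J) = -1*0 = 0)
o(q(-5, 1))*(-171) = 0*(-171) = 0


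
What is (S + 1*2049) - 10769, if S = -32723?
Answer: -41443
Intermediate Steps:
(S + 1*2049) - 10769 = (-32723 + 1*2049) - 10769 = (-32723 + 2049) - 10769 = -30674 - 10769 = -41443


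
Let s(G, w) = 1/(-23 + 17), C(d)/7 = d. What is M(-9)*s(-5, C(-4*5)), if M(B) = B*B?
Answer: -27/2 ≈ -13.500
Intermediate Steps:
C(d) = 7*d
M(B) = B**2
s(G, w) = -1/6 (s(G, w) = 1/(-6) = -1/6)
M(-9)*s(-5, C(-4*5)) = (-9)**2*(-1/6) = 81*(-1/6) = -27/2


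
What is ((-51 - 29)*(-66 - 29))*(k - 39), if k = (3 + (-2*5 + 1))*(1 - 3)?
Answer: -205200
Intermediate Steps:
k = 12 (k = (3 + (-10 + 1))*(-2) = (3 - 9)*(-2) = -6*(-2) = 12)
((-51 - 29)*(-66 - 29))*(k - 39) = ((-51 - 29)*(-66 - 29))*(12 - 39) = -80*(-95)*(-27) = 7600*(-27) = -205200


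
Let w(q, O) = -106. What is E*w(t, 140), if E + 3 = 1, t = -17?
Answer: 212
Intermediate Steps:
E = -2 (E = -3 + 1 = -2)
E*w(t, 140) = -2*(-106) = 212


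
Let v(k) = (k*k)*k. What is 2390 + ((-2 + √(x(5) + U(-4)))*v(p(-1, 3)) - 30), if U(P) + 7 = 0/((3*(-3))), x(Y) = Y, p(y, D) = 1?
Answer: 2358 + I*√2 ≈ 2358.0 + 1.4142*I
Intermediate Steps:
v(k) = k³ (v(k) = k²*k = k³)
U(P) = -7 (U(P) = -7 + 0/((3*(-3))) = -7 + 0/(-9) = -7 + 0*(-⅑) = -7 + 0 = -7)
2390 + ((-2 + √(x(5) + U(-4)))*v(p(-1, 3)) - 30) = 2390 + ((-2 + √(5 - 7))*1³ - 30) = 2390 + ((-2 + √(-2))*1 - 30) = 2390 + ((-2 + I*√2)*1 - 30) = 2390 + ((-2 + I*√2) - 30) = 2390 + (-32 + I*√2) = 2358 + I*√2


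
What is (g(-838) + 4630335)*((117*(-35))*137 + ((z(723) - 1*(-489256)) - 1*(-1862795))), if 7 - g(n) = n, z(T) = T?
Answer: 8297958445620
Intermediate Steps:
g(n) = 7 - n
(g(-838) + 4630335)*((117*(-35))*137 + ((z(723) - 1*(-489256)) - 1*(-1862795))) = ((7 - 1*(-838)) + 4630335)*((117*(-35))*137 + ((723 - 1*(-489256)) - 1*(-1862795))) = ((7 + 838) + 4630335)*(-4095*137 + ((723 + 489256) + 1862795)) = (845 + 4630335)*(-561015 + (489979 + 1862795)) = 4631180*(-561015 + 2352774) = 4631180*1791759 = 8297958445620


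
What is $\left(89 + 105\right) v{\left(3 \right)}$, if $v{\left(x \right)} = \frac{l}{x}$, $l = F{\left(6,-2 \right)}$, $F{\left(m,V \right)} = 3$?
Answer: $194$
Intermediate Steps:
$l = 3$
$v{\left(x \right)} = \frac{3}{x}$
$\left(89 + 105\right) v{\left(3 \right)} = \left(89 + 105\right) \frac{3}{3} = 194 \cdot 3 \cdot \frac{1}{3} = 194 \cdot 1 = 194$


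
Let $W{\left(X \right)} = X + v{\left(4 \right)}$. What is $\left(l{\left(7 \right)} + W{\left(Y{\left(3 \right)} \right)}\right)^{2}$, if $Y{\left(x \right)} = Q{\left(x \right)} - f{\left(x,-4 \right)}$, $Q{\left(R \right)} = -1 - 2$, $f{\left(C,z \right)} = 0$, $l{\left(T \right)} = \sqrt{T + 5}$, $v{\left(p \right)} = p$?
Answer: $13 + 4 \sqrt{3} \approx 19.928$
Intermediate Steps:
$l{\left(T \right)} = \sqrt{5 + T}$
$Q{\left(R \right)} = -3$ ($Q{\left(R \right)} = -1 - 2 = -3$)
$Y{\left(x \right)} = -3$ ($Y{\left(x \right)} = -3 - 0 = -3 + 0 = -3$)
$W{\left(X \right)} = 4 + X$ ($W{\left(X \right)} = X + 4 = 4 + X$)
$\left(l{\left(7 \right)} + W{\left(Y{\left(3 \right)} \right)}\right)^{2} = \left(\sqrt{5 + 7} + \left(4 - 3\right)\right)^{2} = \left(\sqrt{12} + 1\right)^{2} = \left(2 \sqrt{3} + 1\right)^{2} = \left(1 + 2 \sqrt{3}\right)^{2}$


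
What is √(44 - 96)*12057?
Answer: 24114*I*√13 ≈ 86944.0*I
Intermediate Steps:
√(44 - 96)*12057 = √(-52)*12057 = (2*I*√13)*12057 = 24114*I*√13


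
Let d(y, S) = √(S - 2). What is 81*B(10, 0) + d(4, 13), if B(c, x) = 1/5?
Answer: 81/5 + √11 ≈ 19.517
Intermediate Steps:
B(c, x) = ⅕
d(y, S) = √(-2 + S)
81*B(10, 0) + d(4, 13) = 81*(⅕) + √(-2 + 13) = 81/5 + √11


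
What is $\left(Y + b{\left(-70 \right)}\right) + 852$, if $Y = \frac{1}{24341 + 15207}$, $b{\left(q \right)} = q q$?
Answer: $\frac{227480097}{39548} \approx 5752.0$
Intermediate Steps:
$b{\left(q \right)} = q^{2}$
$Y = \frac{1}{39548} \approx 2.5286 \cdot 10^{-5}$
$\left(Y + b{\left(-70 \right)}\right) + 852 = \left(\frac{1}{39548} + \left(-70\right)^{2}\right) + 852 = \left(\frac{1}{39548} + 4900\right) + 852 = \frac{193785201}{39548} + 852 = \frac{227480097}{39548}$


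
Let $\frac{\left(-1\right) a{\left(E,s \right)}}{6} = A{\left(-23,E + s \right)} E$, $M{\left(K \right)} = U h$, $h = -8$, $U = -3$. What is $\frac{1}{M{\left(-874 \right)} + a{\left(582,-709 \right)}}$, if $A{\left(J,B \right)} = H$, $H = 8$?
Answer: $- \frac{1}{27912} \approx -3.5827 \cdot 10^{-5}$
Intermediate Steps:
$A{\left(J,B \right)} = 8$
$M{\left(K \right)} = 24$ ($M{\left(K \right)} = \left(-3\right) \left(-8\right) = 24$)
$a{\left(E,s \right)} = - 48 E$ ($a{\left(E,s \right)} = - 6 \cdot 8 E = - 48 E$)
$\frac{1}{M{\left(-874 \right)} + a{\left(582,-709 \right)}} = \frac{1}{24 - 27936} = \frac{1}{-27912} = - \frac{1}{27912}$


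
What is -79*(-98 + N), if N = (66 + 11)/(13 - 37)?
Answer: 191891/24 ≈ 7995.5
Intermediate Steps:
N = -77/24 (N = 77/(-24) = 77*(-1/24) = -77/24 ≈ -3.2083)
-79*(-98 + N) = -79*(-98 - 77/24) = -79*(-2429/24) = 191891/24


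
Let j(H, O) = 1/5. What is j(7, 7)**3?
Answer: 1/125 ≈ 0.0080000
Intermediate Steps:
j(H, O) = 1/5 (j(H, O) = 1*(1/5) = 1/5)
j(7, 7)**3 = (1/5)**3 = 1/125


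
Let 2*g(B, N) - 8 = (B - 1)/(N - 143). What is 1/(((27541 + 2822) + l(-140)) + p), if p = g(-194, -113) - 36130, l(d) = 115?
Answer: -512/2891581 ≈ -0.00017707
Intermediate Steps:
g(B, N) = 4 + (-1 + B)/(2*(-143 + N)) (g(B, N) = 4 + ((B - 1)/(N - 143))/2 = 4 + ((-1 + B)/(-143 + N))/2 = 4 + (-1 + B)/(2*(-143 + N)))
p = -18496317/512 (p = (-1145 - 194 + 8*(-113))/(2*(-143 - 113)) - 36130 = (½)*(-1145 - 194 - 904)/(-256) - 36130 = (½)*(-1/256)*(-2243) - 36130 = 2243/512 - 36130 = -18496317/512 ≈ -36126.)
1/(((27541 + 2822) + l(-140)) + p) = 1/(((27541 + 2822) + 115) - 18496317/512) = 1/((30363 + 115) - 18496317/512) = 1/(30478 - 18496317/512) = 1/(-2891581/512) = -512/2891581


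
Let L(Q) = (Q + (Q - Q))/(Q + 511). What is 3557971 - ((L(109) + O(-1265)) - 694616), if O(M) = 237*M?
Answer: 2822482931/620 ≈ 4.5524e+6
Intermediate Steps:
L(Q) = Q/(511 + Q) (L(Q) = (Q + 0)/(511 + Q) = Q/(511 + Q))
3557971 - ((L(109) + O(-1265)) - 694616) = 3557971 - ((109/(511 + 109) + 237*(-1265)) - 694616) = 3557971 - ((109/620 - 299805) - 694616) = 3557971 - (-185878991/620 - 694616) = 3557971 - 1*(-616540911/620) = 3557971 + 616540911/620 = 2822482931/620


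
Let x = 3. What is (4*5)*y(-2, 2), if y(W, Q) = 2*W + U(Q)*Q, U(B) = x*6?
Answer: 640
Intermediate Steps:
U(B) = 18 (U(B) = 3*6 = 18)
y(W, Q) = 2*W + 18*Q
(4*5)*y(-2, 2) = (4*5)*(2*(-2) + 18*2) = 20*(-4 + 36) = 20*32 = 640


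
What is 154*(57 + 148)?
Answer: 31570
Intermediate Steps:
154*(57 + 148) = 154*205 = 31570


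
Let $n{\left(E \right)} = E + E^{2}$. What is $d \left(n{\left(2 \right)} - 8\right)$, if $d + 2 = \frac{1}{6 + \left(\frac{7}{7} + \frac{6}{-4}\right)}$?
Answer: $\frac{40}{11} \approx 3.6364$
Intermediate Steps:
$d = - \frac{20}{11}$ ($d = -2 + \frac{1}{6 + \left(\frac{7}{7} + \frac{6}{-4}\right)} = -2 + \frac{1}{6 + \left(7 \cdot \frac{1}{7} + 6 \left(- \frac{1}{4}\right)\right)} = -2 + \frac{1}{6 + \left(1 - \frac{3}{2}\right)} = -2 + \frac{1}{6 - \frac{1}{2}} = -2 + \frac{1}{\frac{11}{2}} = -2 + \frac{2}{11} = - \frac{20}{11} \approx -1.8182$)
$d \left(n{\left(2 \right)} - 8\right) = - \frac{20 \left(2 \left(1 + 2\right) - 8\right)}{11} = - \frac{20 \left(2 \cdot 3 - 8\right)}{11} = - \frac{20 \left(6 - 8\right)}{11} = \left(- \frac{20}{11}\right) \left(-2\right) = \frac{40}{11}$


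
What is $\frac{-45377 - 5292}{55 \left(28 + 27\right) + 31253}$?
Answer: $- \frac{50669}{34278} \approx -1.4782$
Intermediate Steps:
$\frac{-45377 - 5292}{55 \left(28 + 27\right) + 31253} = - \frac{50669}{55 \cdot 55 + 31253} = - \frac{50669}{3025 + 31253} = - \frac{50669}{34278}$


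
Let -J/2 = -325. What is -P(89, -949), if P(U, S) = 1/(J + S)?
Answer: 1/299 ≈ 0.0033445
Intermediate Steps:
J = 650 (J = -2*(-325) = 650)
P(U, S) = 1/(650 + S)
-P(89, -949) = -1/(650 - 949) = -1/(-299) = -1*(-1/299) = 1/299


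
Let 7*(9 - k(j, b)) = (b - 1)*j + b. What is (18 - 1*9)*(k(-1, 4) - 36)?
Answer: -1710/7 ≈ -244.29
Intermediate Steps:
k(j, b) = 9 - b/7 - j*(-1 + b)/7 (k(j, b) = 9 - ((b - 1)*j + b)/7 = 9 - ((-1 + b)*j + b)/7 = 9 - (j*(-1 + b) + b)/7 = 9 - (b + j*(-1 + b))/7 = 9 + (-b/7 - j*(-1 + b)/7) = 9 - b/7 - j*(-1 + b)/7)
(18 - 1*9)*(k(-1, 4) - 36) = (18 - 1*9)*((9 - ⅐*4 + (⅐)*(-1) - ⅐*4*(-1)) - 36) = (18 - 9)*((9 - 4/7 - ⅐ + 4/7) - 36) = 9*(62/7 - 36) = 9*(-190/7) = -1710/7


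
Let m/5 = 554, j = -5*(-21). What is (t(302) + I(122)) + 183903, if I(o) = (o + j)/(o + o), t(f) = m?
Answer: 45548439/244 ≈ 1.8667e+5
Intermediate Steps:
j = 105
m = 2770 (m = 5*554 = 2770)
t(f) = 2770
I(o) = (105 + o)/(2*o) (I(o) = (o + 105)/(o + o) = (105 + o)/((2*o)) = (105 + o)*(1/(2*o)) = (105 + o)/(2*o))
(t(302) + I(122)) + 183903 = (2770 + (1/2)*(105 + 122)/122) + 183903 = (2770 + (1/2)*(1/122)*227) + 183903 = (2770 + 227/244) + 183903 = 676107/244 + 183903 = 45548439/244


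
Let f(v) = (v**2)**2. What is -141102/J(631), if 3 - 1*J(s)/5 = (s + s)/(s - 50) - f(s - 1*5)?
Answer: -27326754/148703850729895 ≈ -1.8377e-7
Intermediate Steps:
f(v) = v**4
J(s) = 15 + 5*(-5 + s)**4 - 10*s/(-50 + s) (J(s) = 15 - 5*((s + s)/(s - 50) - (s - 1*5)**4) = 15 - 5*((2*s)/(-50 + s) - (s - 5)**4) = 15 - 5*(2*s/(-50 + s) - (-5 + s)**4) = 15 - 5*(-(-5 + s)**4 + 2*s/(-50 + s)) = 15 + (5*(-5 + s)**4 - 10*s/(-50 + s)) = 15 + 5*(-5 + s)**4 - 10*s/(-50 + s))
-141102/J(631) = -141102*(-50 + 631)/(5*(-150 + 631 - 50*(-5 + 631)**4 + 631*(-5 + 631)**4)) = -141102*581/(5*(-150 + 631 - 50*626**4 + 631*626**4)) = -141102*581/(5*(-150 + 631 - 50*153566799376 + 631*153566799376)) = -141102*581/(5*(-150 + 631 - 7678339968800 + 96900650406256)) = -141102/(5*(1/581)*89222310437937) = -141102/446111552189685/581 = -141102*581/446111552189685 = -27326754/148703850729895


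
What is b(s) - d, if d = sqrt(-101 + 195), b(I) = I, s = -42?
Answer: -42 - sqrt(94) ≈ -51.695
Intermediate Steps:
d = sqrt(94) ≈ 9.6954
b(s) - d = -42 - sqrt(94)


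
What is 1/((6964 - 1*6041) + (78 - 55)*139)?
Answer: 1/4120 ≈ 0.00024272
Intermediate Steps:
1/((6964 - 1*6041) + (78 - 55)*139) = 1/((6964 - 6041) + 23*139) = 1/(923 + 3197) = 1/4120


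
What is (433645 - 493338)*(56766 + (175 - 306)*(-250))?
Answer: -5343478588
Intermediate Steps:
(433645 - 493338)*(56766 + (175 - 306)*(-250)) = -59693*(56766 - 131*(-250)) = -59693*(56766 + 32750) = -59693*89516 = -5343478588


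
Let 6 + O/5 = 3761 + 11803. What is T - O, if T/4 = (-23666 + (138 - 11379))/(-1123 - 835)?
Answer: -76086596/979 ≈ -77719.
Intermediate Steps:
O = 77790 (O = -30 + 5*(3761 + 11803) = -30 + 5*15564 = -30 + 77820 = 77790)
T = 69814/979 (T = 4*((-23666 + (138 - 11379))/(-1123 - 835)) = 4*((-23666 - 11241)/(-1958)) = 4*(-34907*(-1/1958)) = 4*(34907/1958) = 69814/979 ≈ 71.312)
T - O = 69814/979 - 1*77790 = 69814/979 - 77790 = -76086596/979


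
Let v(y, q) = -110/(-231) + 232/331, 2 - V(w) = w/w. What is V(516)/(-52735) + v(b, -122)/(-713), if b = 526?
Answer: -436433833/261357982305 ≈ -0.0016699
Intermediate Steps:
V(w) = 1 (V(w) = 2 - w/w = 2 - 1*1 = 2 - 1 = 1)
v(y, q) = 8182/6951 (v(y, q) = -110*(-1/231) + 232*(1/331) = 10/21 + 232/331 = 8182/6951)
V(516)/(-52735) + v(b, -122)/(-713) = 1/(-52735) + (8182/6951)/(-713) = 1*(-1/52735) + (8182/6951)*(-1/713) = -1/52735 - 8182/4956063 = -436433833/261357982305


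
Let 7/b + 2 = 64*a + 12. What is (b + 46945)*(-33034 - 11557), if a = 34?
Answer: -4576007658207/2186 ≈ -2.0933e+9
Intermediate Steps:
b = 7/2186 (b = 7/(-2 + (64*34 + 12)) = 7/(-2 + (2176 + 12)) = 7/(-2 + 2188) = 7/2186 ≈ 0.0032022)
(b + 46945)*(-33034 - 11557) = (7/2186 + 46945)*(-33034 - 11557) = (102621777/2186)*(-44591) = -4576007658207/2186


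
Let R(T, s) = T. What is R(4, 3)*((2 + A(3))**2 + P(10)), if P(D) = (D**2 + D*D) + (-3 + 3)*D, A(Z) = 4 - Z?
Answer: 836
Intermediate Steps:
P(D) = 2*D**2 (P(D) = (D**2 + D**2) + 0*D = 2*D**2 + 0 = 2*D**2)
R(4, 3)*((2 + A(3))**2 + P(10)) = 4*((2 + (4 - 1*3))**2 + 2*10**2) = 4*((2 + (4 - 3))**2 + 2*100) = 4*((2 + 1)**2 + 200) = 4*(3**2 + 200) = 4*(9 + 200) = 4*209 = 836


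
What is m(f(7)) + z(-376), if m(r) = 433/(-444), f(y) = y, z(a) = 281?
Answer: 124331/444 ≈ 280.02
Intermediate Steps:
m(r) = -433/444 (m(r) = 433*(-1/444) = -433/444)
m(f(7)) + z(-376) = -433/444 + 281 = 124331/444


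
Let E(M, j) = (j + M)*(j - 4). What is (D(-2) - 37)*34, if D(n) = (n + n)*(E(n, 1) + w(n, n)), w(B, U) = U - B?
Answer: -1666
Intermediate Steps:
E(M, j) = (-4 + j)*(M + j) (E(M, j) = (M + j)*(-4 + j) = (-4 + j)*(M + j))
D(n) = 2*n*(-3 - 3*n) (D(n) = (n + n)*((1² - 4*n - 4*1 + n*1) + (n - n)) = (2*n)*((1 - 4*n - 4 + n) + 0) = (2*n)*((-3 - 3*n) + 0) = (2*n)*(-3 - 3*n) = 2*n*(-3 - 3*n))
(D(-2) - 37)*34 = (-6*(-2)*(1 - 2) - 37)*34 = (-6*(-2)*(-1) - 37)*34 = (-12 - 37)*34 = -49*34 = -1666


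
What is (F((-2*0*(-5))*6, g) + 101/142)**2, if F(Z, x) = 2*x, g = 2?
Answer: 447561/20164 ≈ 22.196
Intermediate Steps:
(F((-2*0*(-5))*6, g) + 101/142)**2 = (2*2 + 101/142)**2 = (4 + 101*(1/142))**2 = (4 + 101/142)**2 = (669/142)**2 = 447561/20164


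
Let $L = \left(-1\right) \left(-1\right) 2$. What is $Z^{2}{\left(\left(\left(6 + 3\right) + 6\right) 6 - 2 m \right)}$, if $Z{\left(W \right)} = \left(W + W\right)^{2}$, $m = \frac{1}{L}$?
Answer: $1003875856$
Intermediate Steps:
$L = 2$ ($L = 1 \cdot 2 = 2$)
$m = \frac{1}{2} \approx 0.5$
$Z{\left(W \right)} = 4 W^{2}$ ($Z{\left(W \right)} = \left(2 W\right)^{2} = 4 W^{2}$)
$Z^{2}{\left(\left(\left(6 + 3\right) + 6\right) 6 - 2 m \right)} = \left(4 \left(\left(\left(6 + 3\right) + 6\right) 6 - 1\right)^{2}\right)^{2} = \left(4 \left(\left(9 + 6\right) 6 - 1\right)^{2}\right)^{2} = \left(4 \left(15 \cdot 6 - 1\right)^{2}\right)^{2} = \left(4 \left(90 - 1\right)^{2}\right)^{2} = \left(4 \cdot 89^{2}\right)^{2} = \left(4 \cdot 7921\right)^{2} = 31684^{2} = 1003875856$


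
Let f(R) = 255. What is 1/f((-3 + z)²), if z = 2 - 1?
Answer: 1/255 ≈ 0.0039216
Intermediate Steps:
z = 1
1/f((-3 + z)²) = 1/255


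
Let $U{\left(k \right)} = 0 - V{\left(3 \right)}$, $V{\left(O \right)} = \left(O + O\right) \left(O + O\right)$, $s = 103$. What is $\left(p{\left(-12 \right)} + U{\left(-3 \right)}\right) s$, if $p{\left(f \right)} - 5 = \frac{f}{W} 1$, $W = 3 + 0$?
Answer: $-3605$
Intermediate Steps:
$W = 3$
$V{\left(O \right)} = 4 O^{2}$ ($V{\left(O \right)} = 2 O 2 O = 4 O^{2}$)
$p{\left(f \right)} = 5 + \frac{f}{3}$ ($p{\left(f \right)} = 5 + \frac{f}{3} \cdot 1 = 5 + \frac{f}{3}$)
$U{\left(k \right)} = -36$ ($U{\left(k \right)} = 0 - 4 \cdot 3^{2} = 0 - 4 \cdot 9 = 0 - 36 = -36$)
$\left(p{\left(-12 \right)} + U{\left(-3 \right)}\right) s = \left(\left(5 + \frac{1}{3} \left(-12\right)\right) - 36\right) 103 = \left(\left(5 - 4\right) - 36\right) 103 = \left(1 - 36\right) 103 = \left(-35\right) 103 = -3605$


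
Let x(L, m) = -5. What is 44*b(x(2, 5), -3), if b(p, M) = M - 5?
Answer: -352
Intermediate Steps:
b(p, M) = -5 + M
44*b(x(2, 5), -3) = 44*(-5 - 3) = 44*(-8) = -352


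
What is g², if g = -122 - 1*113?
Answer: 55225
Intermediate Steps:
g = -235 (g = -122 - 113 = -235)
g² = (-235)² = 55225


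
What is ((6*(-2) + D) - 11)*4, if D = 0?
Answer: -92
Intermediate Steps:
((6*(-2) + D) - 11)*4 = ((6*(-2) + 0) - 11)*4 = ((-12 + 0) - 11)*4 = (-12 - 11)*4 = -23*4 = -92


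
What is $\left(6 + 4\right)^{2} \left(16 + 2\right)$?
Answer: $1800$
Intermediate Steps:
$\left(6 + 4\right)^{2} \left(16 + 2\right) = 10^{2} \cdot 18 = 100 \cdot 18 = 1800$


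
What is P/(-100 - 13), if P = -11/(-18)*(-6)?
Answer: 11/339 ≈ 0.032448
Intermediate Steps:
P = -11/3 (P = -11*(-1/18)*(-6) = (11/18)*(-6) = -11/3 ≈ -3.6667)
P/(-100 - 13) = -11/3/(-100 - 13) = -11/3/(-113) = -1/113*(-11/3) = 11/339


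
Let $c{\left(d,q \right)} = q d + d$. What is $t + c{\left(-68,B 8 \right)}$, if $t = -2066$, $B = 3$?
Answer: $-3766$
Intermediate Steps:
$c{\left(d,q \right)} = d + d q$ ($c{\left(d,q \right)} = d q + d = d + d q$)
$t + c{\left(-68,B 8 \right)} = -2066 - 68 \left(1 + 3 \cdot 8\right) = -2066 - 68 \left(1 + 24\right) = -2066 - 1700 = -3766$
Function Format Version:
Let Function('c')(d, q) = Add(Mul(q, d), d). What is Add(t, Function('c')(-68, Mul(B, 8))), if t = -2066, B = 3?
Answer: -3766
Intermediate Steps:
Function('c')(d, q) = Add(d, Mul(d, q)) (Function('c')(d, q) = Add(Mul(d, q), d) = Add(d, Mul(d, q)))
Add(t, Function('c')(-68, Mul(B, 8))) = Add(-2066, Mul(-68, Add(1, Mul(3, 8)))) = Add(-2066, Mul(-68, Add(1, 24))) = Add(-2066, Mul(-68, 25)) = Add(-2066, -1700) = -3766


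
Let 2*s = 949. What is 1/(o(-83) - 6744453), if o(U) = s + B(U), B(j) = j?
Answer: -2/13488123 ≈ -1.4828e-7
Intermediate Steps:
s = 949/2 (s = (½)*949 = 949/2 ≈ 474.50)
o(U) = 949/2 + U
1/(o(-83) - 6744453) = 1/((949/2 - 83) - 6744453) = 1/(783/2 - 6744453) = 1/(-13488123/2) = -2/13488123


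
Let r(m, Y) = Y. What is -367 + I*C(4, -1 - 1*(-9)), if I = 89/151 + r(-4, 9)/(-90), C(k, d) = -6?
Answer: -279302/755 ≈ -369.94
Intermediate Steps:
I = 739/1510 (I = 89/151 + 9/(-90) = 89*(1/151) + 9*(-1/90) = 89/151 - ⅒ = 739/1510 ≈ 0.48940)
-367 + I*C(4, -1 - 1*(-9)) = -367 + (739/1510)*(-6) = -367 - 2217/755 = -279302/755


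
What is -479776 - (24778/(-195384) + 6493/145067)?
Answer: -6799329309477557/14171885364 ≈ -4.7978e+5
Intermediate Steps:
-479776 - (24778/(-195384) + 6493/145067) = -479776 - (24778*(-1/195384) + 6493*(1/145067)) = -479776 - (-12389/97692 + 6493/145067) = -479776 - 1*(-1162920907/14171885364) = -479776 + 1162920907/14171885364 = -6799329309477557/14171885364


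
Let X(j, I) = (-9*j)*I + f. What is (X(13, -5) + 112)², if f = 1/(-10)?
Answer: 48566961/100 ≈ 4.8567e+5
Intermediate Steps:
f = -⅒ ≈ -0.10000
X(j, I) = -⅒ - 9*I*j (X(j, I) = (-9*j)*I - ⅒ = -9*I*j - ⅒ = -⅒ - 9*I*j)
(X(13, -5) + 112)² = ((-⅒ - 9*(-5)*13) + 112)² = ((-⅒ + 585) + 112)² = (5849/10 + 112)² = (6969/10)² = 48566961/100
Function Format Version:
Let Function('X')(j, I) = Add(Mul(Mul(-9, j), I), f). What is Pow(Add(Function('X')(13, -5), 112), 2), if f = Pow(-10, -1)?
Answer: Rational(48566961, 100) ≈ 4.8567e+5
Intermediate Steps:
f = Rational(-1, 10) ≈ -0.10000
Function('X')(j, I) = Add(Rational(-1, 10), Mul(-9, I, j)) (Function('X')(j, I) = Add(Mul(Mul(-9, j), I), Rational(-1, 10)) = Add(Mul(-9, I, j), Rational(-1, 10)) = Add(Rational(-1, 10), Mul(-9, I, j)))
Pow(Add(Function('X')(13, -5), 112), 2) = Pow(Add(Add(Rational(-1, 10), Mul(-9, -5, 13)), 112), 2) = Pow(Add(Add(Rational(-1, 10), 585), 112), 2) = Pow(Add(Rational(5849, 10), 112), 2) = Pow(Rational(6969, 10), 2) = Rational(48566961, 100)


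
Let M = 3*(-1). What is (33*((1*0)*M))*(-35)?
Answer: 0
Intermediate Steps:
M = -3
(33*((1*0)*M))*(-35) = (33*((1*0)*(-3)))*(-35) = (33*(0*(-3)))*(-35) = (33*0)*(-35) = 0*(-35) = 0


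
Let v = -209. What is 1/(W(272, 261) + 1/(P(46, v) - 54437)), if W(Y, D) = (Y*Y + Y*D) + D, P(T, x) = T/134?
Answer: 3647256/529716519605 ≈ 6.8853e-6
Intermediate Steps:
P(T, x) = T/134 (P(T, x) = T*(1/134) = T/134)
W(Y, D) = D + Y**2 + D*Y (W(Y, D) = (Y**2 + D*Y) + D = D + Y**2 + D*Y)
1/(W(272, 261) + 1/(P(46, v) - 54437)) = 1/((261 + 272**2 + 261*272) + 1/((1/134)*46 - 54437)) = 1/((261 + 73984 + 70992) + 1/(23/67 - 54437)) = 1/(145237 + 1/(-3647256/67)) = 1/(145237 - 67/3647256) = 1/(529716519605/3647256) = 3647256/529716519605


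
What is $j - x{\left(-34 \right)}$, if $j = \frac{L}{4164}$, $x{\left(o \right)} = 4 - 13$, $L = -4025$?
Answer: $\frac{33451}{4164} \approx 8.0334$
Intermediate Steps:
$x{\left(o \right)} = -9$
$j = - \frac{4025}{4164} \approx -0.96662$
$j - x{\left(-34 \right)} = - \frac{4025}{4164} - -9 = - \frac{4025}{4164} + 9 = \frac{33451}{4164}$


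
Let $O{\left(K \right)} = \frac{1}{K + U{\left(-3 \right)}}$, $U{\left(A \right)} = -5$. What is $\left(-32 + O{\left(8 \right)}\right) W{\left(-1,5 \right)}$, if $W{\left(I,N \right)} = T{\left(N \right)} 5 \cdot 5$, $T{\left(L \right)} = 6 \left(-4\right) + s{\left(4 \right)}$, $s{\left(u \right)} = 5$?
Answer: $\frac{45125}{3} \approx 15042.0$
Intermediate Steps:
$T{\left(L \right)} = -19$ ($T{\left(L \right)} = 6 \left(-4\right) + 5 = -24 + 5 = -19$)
$W{\left(I,N \right)} = -475$ ($W{\left(I,N \right)} = \left(-19\right) 5 \cdot 5 = \left(-95\right) 5 = -475$)
$O{\left(K \right)} = \frac{1}{-5 + K}$ ($O{\left(K \right)} = \frac{1}{K - 5} = \frac{1}{-5 + K}$)
$\left(-32 + O{\left(8 \right)}\right) W{\left(-1,5 \right)} = \left(-32 + \frac{1}{-5 + 8}\right) \left(-475\right) = \left(-32 + \frac{1}{3}\right) \left(-475\right) = \left(- \frac{95}{3}\right) \left(-475\right) = \frac{45125}{3}$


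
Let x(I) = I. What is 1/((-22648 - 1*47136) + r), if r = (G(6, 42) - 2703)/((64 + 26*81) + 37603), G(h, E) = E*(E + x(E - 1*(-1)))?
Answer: -39773/2775518165 ≈ -1.4330e-5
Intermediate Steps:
G(h, E) = E*(1 + 2*E) (G(h, E) = E*(E + (E - 1*(-1))) = E*(E + (E + 1)) = E*(E + (1 + E)) = E*(1 + 2*E))
r = 867/39773 (r = (42*(1 + 2*42) - 2703)/((64 + 26*81) + 37603) = (42*(1 + 84) - 2703)/((64 + 2106) + 37603) = (42*85 - 2703)/(2170 + 37603) = (3570 - 2703)/39773 = 867*(1/39773) = 867/39773 ≈ 0.021799)
1/((-22648 - 1*47136) + r) = 1/((-22648 - 1*47136) + 867/39773) = 1/((-22648 - 47136) + 867/39773) = 1/(-69784 + 867/39773) = 1/(-2775518165/39773) = -39773/2775518165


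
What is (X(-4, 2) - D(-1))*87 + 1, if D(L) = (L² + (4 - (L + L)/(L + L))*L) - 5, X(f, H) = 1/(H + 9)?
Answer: 6797/11 ≈ 617.91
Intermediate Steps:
X(f, H) = 1/(9 + H)
D(L) = -5 + L² + 3*L (D(L) = (L² + (4 - 2*L/(2*L))*L) - 5 = (L² + (4 - 2*L*1/(2*L))*L) - 5 = (L² + (4 - 1*1)*L) - 5 = (L² + (4 - 1)*L) - 5 = (L² + 3*L) - 5 = -5 + L² + 3*L)
(X(-4, 2) - D(-1))*87 + 1 = (1/(9 + 2) - (-5 + (-1)² + 3*(-1)))*87 + 1 = (1/11 - (-5 + 1 - 3))*87 + 1 = (1/11 - 1*(-7))*87 + 1 = (1/11 + 7)*87 + 1 = (78/11)*87 + 1 = 6786/11 + 1 = 6797/11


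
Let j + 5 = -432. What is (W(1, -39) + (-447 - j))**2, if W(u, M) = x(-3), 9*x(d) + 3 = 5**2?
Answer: 4624/81 ≈ 57.086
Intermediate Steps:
x(d) = 22/9 (x(d) = -1/3 + (1/9)*5**2 = -1/3 + (1/9)*25 = -1/3 + 25/9 = 22/9)
j = -437 (j = -5 - 432 = -437)
W(u, M) = 22/9
(W(1, -39) + (-447 - j))**2 = (22/9 + (-447 - 1*(-437)))**2 = (22/9 + (-447 + 437))**2 = (22/9 - 10)**2 = (-68/9)**2 = 4624/81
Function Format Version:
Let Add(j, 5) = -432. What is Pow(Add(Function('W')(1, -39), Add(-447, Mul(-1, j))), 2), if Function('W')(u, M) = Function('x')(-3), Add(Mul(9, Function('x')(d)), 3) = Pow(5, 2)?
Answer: Rational(4624, 81) ≈ 57.086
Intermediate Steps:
Function('x')(d) = Rational(22, 9) (Function('x')(d) = Add(Rational(-1, 3), Mul(Rational(1, 9), Pow(5, 2))) = Add(Rational(-1, 3), Mul(Rational(1, 9), 25)) = Add(Rational(-1, 3), Rational(25, 9)) = Rational(22, 9))
j = -437 (j = Add(-5, -432) = -437)
Function('W')(u, M) = Rational(22, 9)
Pow(Add(Function('W')(1, -39), Add(-447, Mul(-1, j))), 2) = Pow(Add(Rational(22, 9), Add(-447, Mul(-1, -437))), 2) = Pow(Add(Rational(22, 9), Add(-447, 437)), 2) = Pow(Add(Rational(22, 9), -10), 2) = Pow(Rational(-68, 9), 2) = Rational(4624, 81)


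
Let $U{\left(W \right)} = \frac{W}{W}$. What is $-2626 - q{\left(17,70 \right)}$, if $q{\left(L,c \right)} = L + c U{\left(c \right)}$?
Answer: $-2713$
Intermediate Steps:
$U{\left(W \right)} = 1$
$q{\left(L,c \right)} = L + c$ ($q{\left(L,c \right)} = L + c 1 = L + c$)
$-2626 - q{\left(17,70 \right)} = -2626 - \left(17 + 70\right) = -2626 - 87 = -2713$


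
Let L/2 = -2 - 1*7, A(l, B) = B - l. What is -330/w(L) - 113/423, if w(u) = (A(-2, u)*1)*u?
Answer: -9563/6768 ≈ -1.4130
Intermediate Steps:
L = -18 (L = 2*(-2 - 1*7) = 2*(-2 - 7) = 2*(-9) = -18)
w(u) = u*(2 + u) (w(u) = ((u - 1*(-2))*1)*u = ((u + 2)*1)*u = ((2 + u)*1)*u = (2 + u)*u = u*(2 + u))
-330/w(L) - 113/423 = -330*(-1/(18*(2 - 18))) - 113/423 = -330/((-18*(-16))) - 113*1/423 = -330/288 - 113/423 = -330*1/288 - 113/423 = -55/48 - 113/423 = -9563/6768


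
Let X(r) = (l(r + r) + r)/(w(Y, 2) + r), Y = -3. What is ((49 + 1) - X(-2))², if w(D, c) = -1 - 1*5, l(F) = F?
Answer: 38809/16 ≈ 2425.6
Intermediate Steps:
w(D, c) = -6 (w(D, c) = -1 - 5 = -6)
X(r) = 3*r/(-6 + r) (X(r) = ((r + r) + r)/(-6 + r) = (2*r + r)/(-6 + r) = (3*r)/(-6 + r) = 3*r/(-6 + r))
((49 + 1) - X(-2))² = ((49 + 1) - 3*(-2)/(-6 - 2))² = (50 - 3*(-2)/(-8))² = (50 - 3*(-2)*(-1)/8)² = (50 - 1*¾)² = (50 - ¾)² = (197/4)² = 38809/16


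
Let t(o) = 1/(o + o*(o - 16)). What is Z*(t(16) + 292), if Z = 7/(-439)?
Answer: -32711/7024 ≈ -4.6570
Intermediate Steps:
Z = -7/439 (Z = 7*(-1/439) = -7/439 ≈ -0.015945)
t(o) = 1/(o + o*(-16 + o))
Z*(t(16) + 292) = -7*(1/(16*(-15 + 16)) + 292)/439 = -7*((1/16)/1 + 292)/439 = -7*((1/16)*1 + 292)/439 = -7*(1/16 + 292)/439 = -7/439*4673/16 = -32711/7024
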